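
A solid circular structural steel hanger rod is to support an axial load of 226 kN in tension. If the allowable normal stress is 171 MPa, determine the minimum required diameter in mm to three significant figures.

Required area A ≥ P/σ_allow = 226000/171 = 1322 mm².
For a solid circular section, d ≥ √(4A/π) = 41.02 mm.

41.0 mm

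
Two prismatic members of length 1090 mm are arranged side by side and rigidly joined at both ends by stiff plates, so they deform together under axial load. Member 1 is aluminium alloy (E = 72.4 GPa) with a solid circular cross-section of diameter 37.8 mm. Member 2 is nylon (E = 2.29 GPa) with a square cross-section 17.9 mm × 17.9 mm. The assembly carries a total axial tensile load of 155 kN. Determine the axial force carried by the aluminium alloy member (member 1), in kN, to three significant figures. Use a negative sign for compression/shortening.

154 kN

A_1 = 1122 mm².
A_2 = 320.4 mm².
Equal strain + equilibrium ⇒ each member carries load in proportion to AE: A₁E₁ = 81250000 N, A₂E₂ = 733700 N, ΣAE = 81980000 N.
F₁ = P·A₁E₁/ΣAE = 155000·81250000/81980000 = 153600 N.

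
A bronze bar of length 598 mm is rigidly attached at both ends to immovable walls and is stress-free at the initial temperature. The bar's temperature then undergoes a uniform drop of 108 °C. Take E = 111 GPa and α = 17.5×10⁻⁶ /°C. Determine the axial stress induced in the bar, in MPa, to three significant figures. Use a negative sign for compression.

Free thermal expansion αLΔT = 17.5e-6 · 598 · -108 = -1.13 mm.
The walls impose strain ε = −(-1.13)/598 = 1.8900e-03; σ = Eε = 111000 · 1.8900e-03 = 209.8 MPa.

210 MPa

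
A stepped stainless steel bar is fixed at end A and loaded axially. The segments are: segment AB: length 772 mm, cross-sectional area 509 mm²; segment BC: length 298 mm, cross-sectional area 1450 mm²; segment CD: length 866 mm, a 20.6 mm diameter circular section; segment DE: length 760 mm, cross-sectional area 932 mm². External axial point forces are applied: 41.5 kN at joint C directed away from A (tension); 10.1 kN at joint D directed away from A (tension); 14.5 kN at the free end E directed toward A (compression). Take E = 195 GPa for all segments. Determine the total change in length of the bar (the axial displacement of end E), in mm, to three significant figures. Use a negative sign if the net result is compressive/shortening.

Internal axial forces (sectioning from the free end, tension +): N_DE = -14.5 kN, N_CD = -4.4 kN, N_BC = 37.1 kN, N_AB = 37.1 kN.
A_CD = 333.3 mm².
δ_AB = 37100·772/(509·195000) = 0.2886 mm
δ_BC = 37100·298/(1450·195000) = 0.0391 mm
δ_CD = -4400·866/(333.3·195000) = -0.05863 mm
δ_DE = -14500·760/(932·195000) = -0.06064 mm
δ = Σδ_i = 0.2084 mm.

0.208 mm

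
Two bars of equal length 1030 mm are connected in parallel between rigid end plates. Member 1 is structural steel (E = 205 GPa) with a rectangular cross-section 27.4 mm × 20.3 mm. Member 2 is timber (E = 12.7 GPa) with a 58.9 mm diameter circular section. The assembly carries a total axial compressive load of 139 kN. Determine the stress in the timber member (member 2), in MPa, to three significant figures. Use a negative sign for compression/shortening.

-11.9 MPa

A_1 = 556.2 mm².
A_2 = 2725 mm².
Equal strain + equilibrium ⇒ each member carries load in proportion to AE: A₁E₁ = 114000000 N, A₂E₂ = 34600000 N, ΣAE = 148600000 N.
σ₂ = P·E₂/ΣAE = -139000·12700/148600000 = -11.88 MPa.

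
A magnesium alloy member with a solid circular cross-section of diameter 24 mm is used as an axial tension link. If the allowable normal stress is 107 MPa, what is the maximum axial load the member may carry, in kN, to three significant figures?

48.4 kN

A = 452.4 mm².
P_max = σ_allow · A = 107 · 452.4 = 48410 N = 48.41 kN.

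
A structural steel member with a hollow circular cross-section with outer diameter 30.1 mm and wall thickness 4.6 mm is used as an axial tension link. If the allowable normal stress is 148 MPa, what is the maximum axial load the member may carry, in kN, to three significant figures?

54.5 kN

A = 368.5 mm².
P_max = σ_allow · A = 148 · 368.5 = 54540 N = 54.54 kN.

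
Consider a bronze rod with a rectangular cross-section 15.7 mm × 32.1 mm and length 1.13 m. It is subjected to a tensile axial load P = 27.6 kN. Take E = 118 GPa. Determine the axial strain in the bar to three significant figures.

4.64e-04

A = 504 mm².
σ = N/A = 54.77 MPa; ε = σ/E = 54.77/118000 = 4.641e-04.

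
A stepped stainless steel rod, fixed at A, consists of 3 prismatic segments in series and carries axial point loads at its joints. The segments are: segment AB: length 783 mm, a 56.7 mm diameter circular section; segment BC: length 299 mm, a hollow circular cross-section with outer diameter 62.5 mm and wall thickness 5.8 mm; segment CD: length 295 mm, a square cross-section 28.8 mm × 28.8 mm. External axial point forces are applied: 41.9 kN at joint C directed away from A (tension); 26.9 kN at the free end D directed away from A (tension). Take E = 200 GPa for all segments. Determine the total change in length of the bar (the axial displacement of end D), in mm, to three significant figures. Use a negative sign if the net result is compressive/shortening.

Internal axial forces (sectioning from the free end, tension +): N_CD = 26.9 kN, N_BC = 68.8 kN, N_AB = 68.8 kN.
A_AB = 2525 mm².
A_BC = 1033 mm².
A_CD = 829.4 mm².
δ_AB = 68800·783/(2525·200000) = 0.1067 mm
δ_BC = 68800·299/(1033·200000) = 0.09956 mm
δ_CD = 26900·295/(829.4·200000) = 0.04784 mm
δ = Σδ_i = 0.2541 mm.

0.254 mm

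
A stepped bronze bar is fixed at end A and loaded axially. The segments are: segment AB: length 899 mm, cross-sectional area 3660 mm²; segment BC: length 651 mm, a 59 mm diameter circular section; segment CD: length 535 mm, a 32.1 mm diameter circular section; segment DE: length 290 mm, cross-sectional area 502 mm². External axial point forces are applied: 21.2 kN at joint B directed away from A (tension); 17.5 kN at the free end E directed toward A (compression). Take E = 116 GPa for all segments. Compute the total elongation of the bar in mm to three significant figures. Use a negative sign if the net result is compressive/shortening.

-0.215 mm

Internal axial forces (sectioning from the free end, tension +): N_DE = -17.5 kN, N_CD = -17.5 kN, N_BC = -17.5 kN, N_AB = 3.7 kN.
A_BC = 2734 mm².
A_CD = 809.3 mm².
δ_AB = 3700·899/(3660·116000) = 0.007835 mm
δ_BC = -17500·651/(2734·116000) = -0.03592 mm
δ_CD = -17500·535/(809.3·116000) = -0.09973 mm
δ_DE = -17500·290/(502·116000) = -0.08715 mm
δ = Σδ_i = -0.215 mm.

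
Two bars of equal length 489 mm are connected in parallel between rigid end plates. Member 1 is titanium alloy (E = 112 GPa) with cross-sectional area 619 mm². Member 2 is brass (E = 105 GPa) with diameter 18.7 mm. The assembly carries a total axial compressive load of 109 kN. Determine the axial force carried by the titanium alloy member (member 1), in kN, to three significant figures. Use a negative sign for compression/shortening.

-77.0 kN

A_2 = 274.6 mm².
Equal strain + equilibrium ⇒ each member carries load in proportion to AE: A₁E₁ = 69330000 N, A₂E₂ = 28840000 N, ΣAE = 98170000 N.
F₁ = P·A₁E₁/ΣAE = -109000·69330000/98170000 = -76980 N.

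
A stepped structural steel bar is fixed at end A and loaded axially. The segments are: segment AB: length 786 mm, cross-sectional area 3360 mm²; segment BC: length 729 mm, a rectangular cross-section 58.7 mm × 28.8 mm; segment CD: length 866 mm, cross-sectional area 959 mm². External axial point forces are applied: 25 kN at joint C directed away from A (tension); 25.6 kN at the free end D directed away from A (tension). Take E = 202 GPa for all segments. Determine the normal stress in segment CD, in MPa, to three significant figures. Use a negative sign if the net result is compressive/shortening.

Internal axial forces (sectioning from the free end, tension +): N_CD = 25.6 kN, N_BC = 50.6 kN, N_AB = 50.6 kN.
σ_CD = N_CD/A_CD = 25600/959 = 26.69 MPa.

26.7 MPa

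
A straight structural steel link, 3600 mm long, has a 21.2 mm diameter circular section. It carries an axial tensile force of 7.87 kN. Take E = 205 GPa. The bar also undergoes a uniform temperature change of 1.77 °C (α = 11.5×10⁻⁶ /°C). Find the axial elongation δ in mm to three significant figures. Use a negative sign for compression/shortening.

0.465 mm

A = 353 mm².
δ_mech = NL/(AE) = 7870·3600/(353·205000) = 0.3915 mm.
δ_thermal = αLΔT = 11.5e-6·3600·1.77 = 0.07328 mm.
δ = δ_mech + δ_thermal = 0.4648 mm.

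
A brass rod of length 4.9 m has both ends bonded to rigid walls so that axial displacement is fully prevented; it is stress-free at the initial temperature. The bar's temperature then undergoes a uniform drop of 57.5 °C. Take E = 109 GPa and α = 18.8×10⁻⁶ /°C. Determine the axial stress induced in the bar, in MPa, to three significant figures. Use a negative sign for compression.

Free thermal expansion αLΔT = 18.8e-6 · 4900 · -57.5 = -5.297 mm.
The walls impose strain ε = −(-5.297)/4900 = 1.0810e-03; σ = Eε = 109000 · 1.0810e-03 = 117.8 MPa.

118 MPa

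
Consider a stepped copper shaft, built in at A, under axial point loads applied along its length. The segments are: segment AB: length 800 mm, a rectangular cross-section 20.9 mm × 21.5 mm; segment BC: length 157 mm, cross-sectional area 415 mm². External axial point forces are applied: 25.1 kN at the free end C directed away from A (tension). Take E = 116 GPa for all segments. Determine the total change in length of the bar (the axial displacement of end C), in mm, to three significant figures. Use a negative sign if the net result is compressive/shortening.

0.467 mm

Internal axial forces (sectioning from the free end, tension +): N_BC = 25.1 kN, N_AB = 25.1 kN.
A_AB = 449.3 mm².
δ_AB = 25100·800/(449.3·116000) = 0.3852 mm
δ_BC = 25100·157/(415·116000) = 0.08186 mm
δ = Σδ_i = 0.4671 mm.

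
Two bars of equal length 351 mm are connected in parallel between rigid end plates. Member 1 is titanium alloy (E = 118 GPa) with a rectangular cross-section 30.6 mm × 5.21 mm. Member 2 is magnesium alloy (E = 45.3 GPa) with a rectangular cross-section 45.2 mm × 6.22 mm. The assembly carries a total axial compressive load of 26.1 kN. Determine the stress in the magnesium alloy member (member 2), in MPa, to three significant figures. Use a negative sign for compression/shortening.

-37.5 MPa

A_1 = 159.4 mm².
A_2 = 281.1 mm².
Equal strain + equilibrium ⇒ each member carries load in proportion to AE: A₁E₁ = 18810000 N, A₂E₂ = 12740000 N, ΣAE = 31550000 N.
σ₂ = P·E₂/ΣAE = -26100·45300/31550000 = -37.48 MPa.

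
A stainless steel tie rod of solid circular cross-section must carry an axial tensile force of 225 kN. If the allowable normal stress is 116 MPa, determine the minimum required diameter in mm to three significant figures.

49.7 mm

Required area A ≥ P/σ_allow = 225000/116 = 1940 mm².
For a solid circular section, d ≥ √(4A/π) = 49.7 mm.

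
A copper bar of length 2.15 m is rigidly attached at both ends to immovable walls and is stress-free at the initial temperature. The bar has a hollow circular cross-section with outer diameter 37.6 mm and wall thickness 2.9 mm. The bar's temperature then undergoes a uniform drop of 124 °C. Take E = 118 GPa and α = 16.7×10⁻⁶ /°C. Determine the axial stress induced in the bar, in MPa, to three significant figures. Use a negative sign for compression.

244 MPa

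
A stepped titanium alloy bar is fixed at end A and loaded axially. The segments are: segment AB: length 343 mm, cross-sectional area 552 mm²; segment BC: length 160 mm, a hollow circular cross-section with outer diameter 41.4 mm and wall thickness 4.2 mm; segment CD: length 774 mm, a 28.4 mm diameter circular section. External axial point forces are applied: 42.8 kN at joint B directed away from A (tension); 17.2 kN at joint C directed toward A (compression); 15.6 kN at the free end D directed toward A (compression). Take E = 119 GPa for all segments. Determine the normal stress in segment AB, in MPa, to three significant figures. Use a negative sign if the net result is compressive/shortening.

18.1 MPa

Internal axial forces (sectioning from the free end, tension +): N_CD = -15.6 kN, N_BC = -32.8 kN, N_AB = 10 kN.
σ_AB = N_AB/A_AB = 10000/552 = 18.12 MPa.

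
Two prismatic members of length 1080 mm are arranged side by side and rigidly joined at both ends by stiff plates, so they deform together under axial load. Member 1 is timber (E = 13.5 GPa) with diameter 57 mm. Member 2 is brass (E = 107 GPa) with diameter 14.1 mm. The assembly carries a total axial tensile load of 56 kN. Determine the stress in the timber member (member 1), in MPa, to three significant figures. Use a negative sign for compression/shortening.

A_1 = 2552 mm².
A_2 = 156.1 mm².
Equal strain + equilibrium ⇒ each member carries load in proportion to AE: A₁E₁ = 34450000 N, A₂E₂ = 16710000 N, ΣAE = 51160000 N.
σ₁ = P·E₁/ΣAE = 56000·13500/51160000 = 14.78 MPa.

14.8 MPa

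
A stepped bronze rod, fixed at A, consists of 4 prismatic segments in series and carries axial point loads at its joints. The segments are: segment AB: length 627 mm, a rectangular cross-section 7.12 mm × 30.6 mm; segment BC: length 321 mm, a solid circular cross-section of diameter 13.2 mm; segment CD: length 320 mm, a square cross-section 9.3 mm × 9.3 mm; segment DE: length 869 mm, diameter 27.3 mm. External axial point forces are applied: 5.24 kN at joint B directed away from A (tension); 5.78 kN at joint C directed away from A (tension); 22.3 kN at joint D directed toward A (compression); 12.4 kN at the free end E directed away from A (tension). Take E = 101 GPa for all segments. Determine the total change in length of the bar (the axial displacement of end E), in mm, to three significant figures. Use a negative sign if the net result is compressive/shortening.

-0.244 mm

Internal axial forces (sectioning from the free end, tension +): N_DE = 12.4 kN, N_CD = -9.9 kN, N_BC = -4.12 kN, N_AB = 1.12 kN.
A_AB = 217.9 mm².
A_BC = 136.8 mm².
A_CD = 86.49 mm².
A_DE = 585.3 mm².
δ_AB = 1120·627/(217.9·101000) = 0.03191 mm
δ_BC = -4120·321/(136.8·101000) = -0.09568 mm
δ_CD = -9900·320/(86.49·101000) = -0.3627 mm
δ_DE = 12400·869/(585.3·101000) = 0.1823 mm
δ = Σδ_i = -0.2442 mm.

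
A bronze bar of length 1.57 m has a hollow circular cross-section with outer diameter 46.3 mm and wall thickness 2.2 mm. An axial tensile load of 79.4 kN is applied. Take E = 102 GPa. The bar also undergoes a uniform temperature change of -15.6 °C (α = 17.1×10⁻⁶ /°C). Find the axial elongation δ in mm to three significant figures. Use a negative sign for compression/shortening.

A = 304.8 mm².
δ_mech = NL/(AE) = 79400·1570/(304.8·102000) = 4.01 mm.
δ_thermal = αLΔT = 17.1e-6·1570·-15.6 = -0.4188 mm.
δ = δ_mech + δ_thermal = 3.591 mm.

3.59 mm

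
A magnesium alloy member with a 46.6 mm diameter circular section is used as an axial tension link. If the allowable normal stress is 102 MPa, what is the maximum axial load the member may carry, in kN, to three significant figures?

A = 1706 mm².
P_max = σ_allow · A = 102 · 1706 = 174000 N = 174 kN.

174 kN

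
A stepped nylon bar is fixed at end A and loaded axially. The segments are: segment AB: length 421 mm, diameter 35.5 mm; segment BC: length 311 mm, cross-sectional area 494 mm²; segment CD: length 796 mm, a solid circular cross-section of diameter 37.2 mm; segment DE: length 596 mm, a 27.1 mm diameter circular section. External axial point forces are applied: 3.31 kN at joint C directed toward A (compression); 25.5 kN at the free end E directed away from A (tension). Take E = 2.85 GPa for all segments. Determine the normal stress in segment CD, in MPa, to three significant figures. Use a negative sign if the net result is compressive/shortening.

Internal axial forces (sectioning from the free end, tension +): N_DE = 25.5 kN, N_CD = 25.5 kN, N_BC = 22.19 kN, N_AB = 22.19 kN.
A_CD = 1087 mm².
σ_CD = N_CD/A_CD = 25500/1087 = 23.46 MPa.

23.5 MPa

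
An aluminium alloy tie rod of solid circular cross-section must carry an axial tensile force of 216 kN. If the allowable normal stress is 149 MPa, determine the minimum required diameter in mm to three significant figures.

Required area A ≥ P/σ_allow = 216000/149 = 1450 mm².
For a solid circular section, d ≥ √(4A/π) = 42.96 mm.

43.0 mm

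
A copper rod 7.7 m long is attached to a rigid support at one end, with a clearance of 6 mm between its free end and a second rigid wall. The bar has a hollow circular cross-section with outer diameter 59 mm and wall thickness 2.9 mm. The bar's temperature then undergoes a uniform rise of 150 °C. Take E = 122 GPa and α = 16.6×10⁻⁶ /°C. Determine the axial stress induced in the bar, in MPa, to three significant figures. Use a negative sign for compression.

-209 MPa

Free thermal expansion αLΔT = 16.6e-6 · 7700 · 150 = 19.17 mm.
The walls engage after the gap closes; constrained expansion = 19.17 − 6 = 13.17 mm.
The walls impose strain ε = −(13.17)/7700 = -1.7108e-03; σ = Eε = 122000 · -1.7108e-03 = -208.7 MPa.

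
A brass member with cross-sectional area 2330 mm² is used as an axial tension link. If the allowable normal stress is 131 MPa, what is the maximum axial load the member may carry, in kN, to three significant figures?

305 kN

P_max = σ_allow · A = 131 · 2330 = 305200 N = 305.2 kN.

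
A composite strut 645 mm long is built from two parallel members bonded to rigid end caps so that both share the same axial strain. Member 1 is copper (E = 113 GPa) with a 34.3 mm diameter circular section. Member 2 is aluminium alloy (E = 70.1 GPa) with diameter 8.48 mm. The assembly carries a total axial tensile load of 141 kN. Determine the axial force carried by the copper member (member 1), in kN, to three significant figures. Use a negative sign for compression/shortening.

A_1 = 924 mm².
A_2 = 56.48 mm².
Equal strain + equilibrium ⇒ each member carries load in proportion to AE: A₁E₁ = 104400000 N, A₂E₂ = 3959000 N, ΣAE = 108400000 N.
F₁ = P·A₁E₁/ΣAE = 141000·104400000/108400000 = 135800 N.

136 kN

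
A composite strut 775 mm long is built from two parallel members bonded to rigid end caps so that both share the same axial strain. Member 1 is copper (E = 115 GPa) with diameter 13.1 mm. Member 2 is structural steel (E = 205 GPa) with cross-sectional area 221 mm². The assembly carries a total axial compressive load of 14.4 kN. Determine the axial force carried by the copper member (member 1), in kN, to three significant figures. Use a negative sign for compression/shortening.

A_1 = 134.8 mm².
Equal strain + equilibrium ⇒ each member carries load in proportion to AE: A₁E₁ = 15500000 N, A₂E₂ = 45300000 N, ΣAE = 60800000 N.
F₁ = P·A₁E₁/ΣAE = -14400·15500000/60800000 = -3671 N.

-3.67 kN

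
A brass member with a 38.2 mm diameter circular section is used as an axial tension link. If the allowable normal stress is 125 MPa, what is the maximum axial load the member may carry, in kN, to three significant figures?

A = 1146 mm².
P_max = σ_allow · A = 125 · 1146 = 143300 N = 143.3 kN.

143 kN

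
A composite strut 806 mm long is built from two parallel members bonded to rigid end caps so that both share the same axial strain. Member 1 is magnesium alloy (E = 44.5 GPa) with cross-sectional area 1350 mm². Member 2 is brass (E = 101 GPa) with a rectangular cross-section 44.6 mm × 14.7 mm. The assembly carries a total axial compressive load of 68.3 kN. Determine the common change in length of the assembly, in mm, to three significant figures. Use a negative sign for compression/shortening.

-0.436 mm

A_2 = 655.6 mm².
Equal strain + equilibrium ⇒ each member carries load in proportion to AE: A₁E₁ = 60080000 N, A₂E₂ = 66220000 N, ΣAE = 126300000 N.
δ = PL/ΣAE = -68300·806/126300000 = -0.4359 mm.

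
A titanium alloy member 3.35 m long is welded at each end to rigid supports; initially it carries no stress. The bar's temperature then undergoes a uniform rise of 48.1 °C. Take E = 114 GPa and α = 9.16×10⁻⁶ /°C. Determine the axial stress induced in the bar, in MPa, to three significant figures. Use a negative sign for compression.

-50.2 MPa

Free thermal expansion αLΔT = 9.16e-6 · 3350 · 48.1 = 1.476 mm.
The walls impose strain ε = −(1.476)/3350 = -4.4060e-04; σ = Eε = 114000 · -4.4060e-04 = -50.23 MPa.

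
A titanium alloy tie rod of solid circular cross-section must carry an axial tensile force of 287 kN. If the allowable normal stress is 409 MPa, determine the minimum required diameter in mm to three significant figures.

29.9 mm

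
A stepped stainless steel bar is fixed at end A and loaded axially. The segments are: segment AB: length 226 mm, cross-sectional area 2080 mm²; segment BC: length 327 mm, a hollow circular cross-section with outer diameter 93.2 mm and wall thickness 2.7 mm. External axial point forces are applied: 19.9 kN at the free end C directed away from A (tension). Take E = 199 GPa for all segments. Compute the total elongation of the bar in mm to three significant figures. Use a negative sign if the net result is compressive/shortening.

Internal axial forces (sectioning from the free end, tension +): N_BC = 19.9 kN, N_AB = 19.9 kN.
A_BC = 767.6 mm².
δ_AB = 19900·226/(2080·199000) = 0.01087 mm
δ_BC = 19900·327/(767.6·199000) = 0.0426 mm
δ = Σδ_i = 0.05346 mm.

0.0535 mm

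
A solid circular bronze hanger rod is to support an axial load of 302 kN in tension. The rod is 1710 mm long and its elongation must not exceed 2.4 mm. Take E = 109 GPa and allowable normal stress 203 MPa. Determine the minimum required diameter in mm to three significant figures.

Required area A ≥ P/σ_allow = 302000/203 = 1488 mm².
For a solid circular section, d ≥ √(4A/π) = 43.52 mm.
Elongation limit: A ≥ PL/(Eδ_allow) = 302000·1710/(109000·2.4) = 1974 mm² ⇒ d ≥ 50.13 mm.
The elongation limit governs.

50.1 mm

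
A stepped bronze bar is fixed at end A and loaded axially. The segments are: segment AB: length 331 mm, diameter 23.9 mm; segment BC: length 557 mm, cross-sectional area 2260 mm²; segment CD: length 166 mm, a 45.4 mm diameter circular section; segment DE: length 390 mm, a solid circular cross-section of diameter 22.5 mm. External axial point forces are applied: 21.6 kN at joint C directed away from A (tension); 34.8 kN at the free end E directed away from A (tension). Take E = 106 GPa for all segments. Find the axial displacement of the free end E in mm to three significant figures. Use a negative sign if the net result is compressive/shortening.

0.879 mm

Internal axial forces (sectioning from the free end, tension +): N_DE = 34.8 kN, N_CD = 34.8 kN, N_BC = 56.4 kN, N_AB = 56.4 kN.
A_AB = 448.6 mm².
A_CD = 1619 mm².
A_DE = 397.6 mm².
δ_AB = 56400·331/(448.6·106000) = 0.3926 mm
δ_BC = 56400·557/(2260·106000) = 0.1311 mm
δ_CD = 34800·166/(1619·106000) = 0.03367 mm
δ_DE = 34800·390/(397.6·106000) = 0.322 mm
δ = Σδ_i = 0.8794 mm.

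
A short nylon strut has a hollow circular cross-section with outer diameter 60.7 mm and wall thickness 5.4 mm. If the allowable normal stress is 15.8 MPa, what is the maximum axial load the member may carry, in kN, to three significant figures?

14.8 kN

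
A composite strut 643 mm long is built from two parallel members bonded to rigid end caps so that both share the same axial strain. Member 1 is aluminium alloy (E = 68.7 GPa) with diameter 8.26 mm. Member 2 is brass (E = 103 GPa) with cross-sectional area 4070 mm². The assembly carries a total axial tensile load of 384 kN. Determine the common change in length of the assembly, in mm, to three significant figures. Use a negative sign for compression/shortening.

0.584 mm

A_1 = 53.59 mm².
Equal strain + equilibrium ⇒ each member carries load in proportion to AE: A₁E₁ = 3681000 N, A₂E₂ = 419200000 N, ΣAE = 422900000 N.
δ = PL/ΣAE = 384000·643/422900000 = 0.5839 mm.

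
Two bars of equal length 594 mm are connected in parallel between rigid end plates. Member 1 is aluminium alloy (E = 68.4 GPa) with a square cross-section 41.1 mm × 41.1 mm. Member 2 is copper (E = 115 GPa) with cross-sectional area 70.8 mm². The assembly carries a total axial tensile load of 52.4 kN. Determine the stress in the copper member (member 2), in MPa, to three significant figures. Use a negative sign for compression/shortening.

A_1 = 1689 mm².
Equal strain + equilibrium ⇒ each member carries load in proportion to AE: A₁E₁ = 115500000 N, A₂E₂ = 8142000 N, ΣAE = 123700000 N.
σ₂ = P·E₂/ΣAE = 52400·115000/123700000 = 48.72 MPa.

48.7 MPa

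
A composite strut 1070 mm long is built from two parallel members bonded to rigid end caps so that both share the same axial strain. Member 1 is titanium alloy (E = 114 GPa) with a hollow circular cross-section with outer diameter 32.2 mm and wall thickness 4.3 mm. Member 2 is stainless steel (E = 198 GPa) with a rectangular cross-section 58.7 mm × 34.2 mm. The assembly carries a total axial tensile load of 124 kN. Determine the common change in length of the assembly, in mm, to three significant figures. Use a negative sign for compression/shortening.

0.301 mm

A_1 = 376.9 mm².
A_2 = 2008 mm².
Equal strain + equilibrium ⇒ each member carries load in proportion to AE: A₁E₁ = 42970000 N, A₂E₂ = 397500000 N, ΣAE = 440500000 N.
δ = PL/ΣAE = 124000·1070/440500000 = 0.3012 mm.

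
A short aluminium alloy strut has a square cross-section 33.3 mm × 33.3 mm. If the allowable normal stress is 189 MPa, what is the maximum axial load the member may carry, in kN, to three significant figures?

A = 1109 mm².
P_max = σ_allow · A = 189 · 1109 = 209600 N = 209.6 kN.

210 kN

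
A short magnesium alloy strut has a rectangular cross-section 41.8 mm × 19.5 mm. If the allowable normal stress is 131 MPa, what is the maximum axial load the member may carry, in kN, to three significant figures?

107 kN

A = 815.1 mm².
P_max = σ_allow · A = 131 · 815.1 = 106800 N = 106.8 kN.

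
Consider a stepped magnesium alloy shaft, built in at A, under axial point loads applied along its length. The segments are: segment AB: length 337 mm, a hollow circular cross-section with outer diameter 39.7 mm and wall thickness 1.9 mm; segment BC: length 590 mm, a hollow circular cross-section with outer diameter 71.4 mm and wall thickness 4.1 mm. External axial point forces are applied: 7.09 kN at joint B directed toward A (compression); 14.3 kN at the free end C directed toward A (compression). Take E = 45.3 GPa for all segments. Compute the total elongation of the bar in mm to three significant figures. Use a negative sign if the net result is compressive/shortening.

Internal axial forces (sectioning from the free end, tension +): N_BC = -14.3 kN, N_AB = -21.39 kN.
A_AB = 225.6 mm².
A_BC = 866.9 mm².
δ_AB = -21390·337/(225.6·45300) = -0.7053 mm
δ_BC = -14300·590/(866.9·45300) = -0.2149 mm
δ = Σδ_i = -0.9201 mm.

-0.920 mm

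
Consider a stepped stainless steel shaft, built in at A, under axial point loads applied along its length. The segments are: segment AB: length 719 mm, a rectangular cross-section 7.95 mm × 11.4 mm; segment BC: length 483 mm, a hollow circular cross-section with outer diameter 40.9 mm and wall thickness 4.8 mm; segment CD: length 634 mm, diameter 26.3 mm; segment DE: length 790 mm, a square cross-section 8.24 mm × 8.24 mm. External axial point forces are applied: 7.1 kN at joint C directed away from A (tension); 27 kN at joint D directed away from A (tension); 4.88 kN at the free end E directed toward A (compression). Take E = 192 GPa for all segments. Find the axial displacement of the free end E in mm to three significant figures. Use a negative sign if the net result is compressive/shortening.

1.18 mm

Internal axial forces (sectioning from the free end, tension +): N_DE = -4.88 kN, N_CD = 22.12 kN, N_BC = 29.22 kN, N_AB = 29.22 kN.
A_AB = 90.63 mm².
A_BC = 544.4 mm².
A_CD = 543.3 mm².
A_DE = 67.9 mm².
δ_AB = 29220·719/(90.63·192000) = 1.207 mm
δ_BC = 29220·483/(544.4·192000) = 0.135 mm
δ_CD = 22120·634/(543.3·192000) = 0.1345 mm
δ_DE = -4880·790/(67.9·192000) = -0.2957 mm
δ = Σδ_i = 1.181 mm.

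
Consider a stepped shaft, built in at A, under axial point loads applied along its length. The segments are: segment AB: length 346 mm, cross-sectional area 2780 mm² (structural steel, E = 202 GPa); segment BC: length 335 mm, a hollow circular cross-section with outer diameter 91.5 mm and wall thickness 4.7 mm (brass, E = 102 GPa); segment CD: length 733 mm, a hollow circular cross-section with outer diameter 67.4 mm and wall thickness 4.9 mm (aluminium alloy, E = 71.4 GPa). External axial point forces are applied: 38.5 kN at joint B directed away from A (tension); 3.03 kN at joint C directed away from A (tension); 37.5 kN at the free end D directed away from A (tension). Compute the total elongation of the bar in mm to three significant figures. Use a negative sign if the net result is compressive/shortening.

0.553 mm

Internal axial forces (sectioning from the free end, tension +): N_CD = 37.5 kN, N_BC = 40.53 kN, N_AB = 79.03 kN.
A_BC = 1282 mm².
A_CD = 962.1 mm².
δ_AB = 79030·346/(2780·202000) = 0.04869 mm
δ_BC = 40530·335/(1282·102000) = 0.1039 mm
δ_CD = 37500·733/(962.1·71400) = 0.4001 mm
δ = Σδ_i = 0.5527 mm.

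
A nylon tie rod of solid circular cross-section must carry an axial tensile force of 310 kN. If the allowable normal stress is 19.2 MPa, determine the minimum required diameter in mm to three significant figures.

143 mm

Required area A ≥ P/σ_allow = 310000/19.2 = 16150 mm².
For a solid circular section, d ≥ √(4A/π) = 143.4 mm.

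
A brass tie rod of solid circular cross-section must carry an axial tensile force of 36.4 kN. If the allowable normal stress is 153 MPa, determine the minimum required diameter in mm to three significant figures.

17.4 mm

Required area A ≥ P/σ_allow = 36400/153 = 237.9 mm².
For a solid circular section, d ≥ √(4A/π) = 17.4 mm.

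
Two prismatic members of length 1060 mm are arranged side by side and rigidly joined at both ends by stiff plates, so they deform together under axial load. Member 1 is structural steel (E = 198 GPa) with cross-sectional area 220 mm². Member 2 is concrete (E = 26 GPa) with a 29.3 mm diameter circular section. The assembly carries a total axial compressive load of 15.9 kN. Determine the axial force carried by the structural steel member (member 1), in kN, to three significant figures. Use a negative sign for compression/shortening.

-11.3 kN

A_2 = 674.3 mm².
Equal strain + equilibrium ⇒ each member carries load in proportion to AE: A₁E₁ = 43560000 N, A₂E₂ = 17530000 N, ΣAE = 61090000 N.
F₁ = P·A₁E₁/ΣAE = -15900·43560000/61090000 = -11340 N.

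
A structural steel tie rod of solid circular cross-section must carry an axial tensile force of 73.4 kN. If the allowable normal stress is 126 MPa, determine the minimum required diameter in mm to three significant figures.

Required area A ≥ P/σ_allow = 73400/126 = 582.5 mm².
For a solid circular section, d ≥ √(4A/π) = 27.23 mm.

27.2 mm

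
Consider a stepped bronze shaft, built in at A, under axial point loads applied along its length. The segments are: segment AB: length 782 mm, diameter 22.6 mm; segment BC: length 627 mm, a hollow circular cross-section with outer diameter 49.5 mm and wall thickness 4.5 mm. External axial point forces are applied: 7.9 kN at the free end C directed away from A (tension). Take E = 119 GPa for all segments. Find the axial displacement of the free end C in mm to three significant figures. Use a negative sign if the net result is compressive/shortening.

0.195 mm

Internal axial forces (sectioning from the free end, tension +): N_BC = 7.9 kN, N_AB = 7.9 kN.
A_AB = 401.1 mm².
A_BC = 636.2 mm².
δ_AB = 7900·782/(401.1·119000) = 0.1294 mm
δ_BC = 7900·627/(636.2·119000) = 0.06543 mm
δ = Σδ_i = 0.1948 mm.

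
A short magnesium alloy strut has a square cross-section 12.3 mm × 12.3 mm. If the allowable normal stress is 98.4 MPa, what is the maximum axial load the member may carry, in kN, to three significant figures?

A = 151.3 mm².
P_max = σ_allow · A = 98.4 · 151.3 = 14890 N = 14.89 kN.

14.9 kN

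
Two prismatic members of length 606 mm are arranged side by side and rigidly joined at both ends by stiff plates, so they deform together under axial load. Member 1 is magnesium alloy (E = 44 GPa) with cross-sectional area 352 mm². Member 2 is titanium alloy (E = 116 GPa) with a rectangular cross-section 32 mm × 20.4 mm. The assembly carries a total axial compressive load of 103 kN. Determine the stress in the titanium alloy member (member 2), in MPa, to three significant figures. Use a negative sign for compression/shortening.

-131 MPa

A_2 = 652.8 mm².
Equal strain + equilibrium ⇒ each member carries load in proportion to AE: A₁E₁ = 15490000 N, A₂E₂ = 75720000 N, ΣAE = 91210000 N.
σ₂ = P·E₂/ΣAE = -103000·116000/91210000 = -131 MPa.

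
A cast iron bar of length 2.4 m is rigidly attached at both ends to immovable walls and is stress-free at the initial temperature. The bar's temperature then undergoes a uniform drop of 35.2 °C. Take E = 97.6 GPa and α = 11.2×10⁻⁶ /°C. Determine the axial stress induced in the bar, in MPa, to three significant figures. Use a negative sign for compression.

38.5 MPa

Free thermal expansion αLΔT = 11.2e-6 · 2400 · -35.2 = -0.9462 mm.
The walls impose strain ε = −(-0.9462)/2400 = 3.9424e-04; σ = Eε = 97600 · 3.9424e-04 = 38.48 MPa.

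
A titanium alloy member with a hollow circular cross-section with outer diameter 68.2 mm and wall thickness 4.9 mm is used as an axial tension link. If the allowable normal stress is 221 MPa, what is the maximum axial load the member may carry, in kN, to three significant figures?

A = 974.4 mm².
P_max = σ_allow · A = 221 · 974.4 = 215300 N = 215.3 kN.

215 kN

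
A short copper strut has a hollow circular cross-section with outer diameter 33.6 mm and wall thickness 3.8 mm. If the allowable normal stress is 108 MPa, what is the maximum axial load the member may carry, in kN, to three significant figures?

38.4 kN

A = 355.8 mm².
P_max = σ_allow · A = 108 · 355.8 = 38420 N = 38.42 kN.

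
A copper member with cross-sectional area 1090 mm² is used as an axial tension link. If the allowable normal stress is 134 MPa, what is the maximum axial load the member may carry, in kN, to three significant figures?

146 kN

P_max = σ_allow · A = 134 · 1090 = 146100 N = 146.1 kN.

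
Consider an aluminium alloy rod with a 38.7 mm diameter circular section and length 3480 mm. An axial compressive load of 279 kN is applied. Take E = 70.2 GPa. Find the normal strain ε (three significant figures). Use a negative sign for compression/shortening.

-0.00338

A = 1176 mm².
σ = N/A = -237.2 MPa; ε = σ/E = -237.2/70200 = -3.379e-03.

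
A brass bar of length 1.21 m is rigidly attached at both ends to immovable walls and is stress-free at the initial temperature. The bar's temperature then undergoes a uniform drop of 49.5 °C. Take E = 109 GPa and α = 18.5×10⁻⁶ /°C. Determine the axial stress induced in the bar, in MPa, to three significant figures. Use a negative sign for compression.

Free thermal expansion αLΔT = 18.5e-6 · 1210 · -49.5 = -1.108 mm.
The walls impose strain ε = −(-1.108)/1210 = 9.1575e-04; σ = Eε = 109000 · 9.1575e-04 = 99.82 MPa.

99.8 MPa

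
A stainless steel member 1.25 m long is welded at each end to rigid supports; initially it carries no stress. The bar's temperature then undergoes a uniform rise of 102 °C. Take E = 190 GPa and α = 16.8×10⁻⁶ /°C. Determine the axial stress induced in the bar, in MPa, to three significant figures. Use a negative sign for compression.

-326 MPa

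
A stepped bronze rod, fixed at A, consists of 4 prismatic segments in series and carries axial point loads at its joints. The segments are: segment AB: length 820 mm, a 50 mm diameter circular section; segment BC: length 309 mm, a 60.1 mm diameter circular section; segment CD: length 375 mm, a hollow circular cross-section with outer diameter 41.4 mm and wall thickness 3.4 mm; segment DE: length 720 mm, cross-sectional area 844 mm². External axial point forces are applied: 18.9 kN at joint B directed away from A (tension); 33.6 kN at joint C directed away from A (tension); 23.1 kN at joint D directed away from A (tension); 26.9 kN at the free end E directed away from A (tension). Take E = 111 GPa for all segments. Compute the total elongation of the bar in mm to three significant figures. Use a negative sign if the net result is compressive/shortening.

Internal axial forces (sectioning from the free end, tension +): N_DE = 26.9 kN, N_CD = 50 kN, N_BC = 83.6 kN, N_AB = 102.5 kN.
A_AB = 1963 mm².
A_BC = 2837 mm².
A_CD = 405.9 mm².
δ_AB = 102500·820/(1963·111000) = 0.3856 mm
δ_BC = 83600·309/(2837·111000) = 0.08204 mm
δ_CD = 50000·375/(405.9·111000) = 0.4162 mm
δ_DE = 26900·720/(844·111000) = 0.2067 mm
δ = Σδ_i = 1.091 mm.

1.09 mm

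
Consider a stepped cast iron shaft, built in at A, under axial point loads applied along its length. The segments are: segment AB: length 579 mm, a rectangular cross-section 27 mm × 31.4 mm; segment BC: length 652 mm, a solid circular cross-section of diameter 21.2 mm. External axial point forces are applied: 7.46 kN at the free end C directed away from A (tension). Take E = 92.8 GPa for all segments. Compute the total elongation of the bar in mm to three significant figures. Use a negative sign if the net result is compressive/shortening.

0.203 mm

Internal axial forces (sectioning from the free end, tension +): N_BC = 7.46 kN, N_AB = 7.46 kN.
A_AB = 847.8 mm².
A_BC = 353 mm².
δ_AB = 7460·579/(847.8·92800) = 0.0549 mm
δ_BC = 7460·652/(353·92800) = 0.1485 mm
δ = Σδ_i = 0.2034 mm.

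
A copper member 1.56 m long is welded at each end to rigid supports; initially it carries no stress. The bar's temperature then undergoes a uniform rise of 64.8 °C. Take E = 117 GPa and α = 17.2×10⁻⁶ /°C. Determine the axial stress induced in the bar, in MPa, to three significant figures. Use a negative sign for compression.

Free thermal expansion αLΔT = 17.2e-6 · 1560 · 64.8 = 1.739 mm.
The walls impose strain ε = −(1.739)/1560 = -1.1146e-03; σ = Eε = 117000 · -1.1146e-03 = -130.4 MPa.

-130 MPa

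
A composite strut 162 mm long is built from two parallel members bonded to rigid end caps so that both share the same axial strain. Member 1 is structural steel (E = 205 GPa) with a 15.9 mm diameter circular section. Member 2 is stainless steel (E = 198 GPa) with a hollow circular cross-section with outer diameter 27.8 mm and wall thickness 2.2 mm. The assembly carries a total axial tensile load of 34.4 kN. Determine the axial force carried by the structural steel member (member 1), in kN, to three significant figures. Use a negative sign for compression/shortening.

A_1 = 198.6 mm².
A_2 = 176.9 mm².
Equal strain + equilibrium ⇒ each member carries load in proportion to AE: A₁E₁ = 40700000 N, A₂E₂ = 35030000 N, ΣAE = 75740000 N.
F₁ = P·A₁E₁/ΣAE = 34400·40700000/75740000 = 18490 N.

18.5 kN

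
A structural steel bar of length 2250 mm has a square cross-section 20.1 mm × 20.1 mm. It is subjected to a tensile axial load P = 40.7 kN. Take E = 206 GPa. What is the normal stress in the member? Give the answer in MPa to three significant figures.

101 MPa

A = 404 mm².
σ = N/A = 40700/404 = 100.7 MPa.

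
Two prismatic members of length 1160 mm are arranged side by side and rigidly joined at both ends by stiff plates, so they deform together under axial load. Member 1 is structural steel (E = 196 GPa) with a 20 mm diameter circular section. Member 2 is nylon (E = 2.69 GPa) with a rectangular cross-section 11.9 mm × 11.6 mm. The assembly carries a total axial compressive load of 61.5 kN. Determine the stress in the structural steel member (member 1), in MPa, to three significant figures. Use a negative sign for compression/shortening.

A_1 = 314.2 mm².
A_2 = 138 mm².
Equal strain + equilibrium ⇒ each member carries load in proportion to AE: A₁E₁ = 61580000 N, A₂E₂ = 371300 N, ΣAE = 61950000 N.
σ₁ = P·E₁/ΣAE = -61500·196000/61950000 = -194.6 MPa.

-195 MPa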